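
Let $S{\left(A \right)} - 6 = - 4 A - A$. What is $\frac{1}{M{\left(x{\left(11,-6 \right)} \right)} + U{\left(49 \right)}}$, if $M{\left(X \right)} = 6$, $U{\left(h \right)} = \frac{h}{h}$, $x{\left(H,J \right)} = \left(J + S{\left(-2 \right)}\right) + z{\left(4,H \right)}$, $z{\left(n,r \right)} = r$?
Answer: $\frac{1}{7} \approx 0.14286$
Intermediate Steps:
$S{\left(A \right)} = 6 - 5 A$
$x{\left(H,J \right)} = 16 + H + J$ ($x{\left(H,J \right)} = \left(J + \left(6 - -10\right)\right) + H = \left(J + \left(6 + 10\right)\right) + H = \left(J + 16\right) + H = \left(16 + J\right) + H = 16 + H + J$)
$U{\left(h \right)} = 1$
$\frac{1}{M{\left(x{\left(11,-6 \right)} \right)} + U{\left(49 \right)}} = \frac{1}{6 + 1} = \frac{1}{7}$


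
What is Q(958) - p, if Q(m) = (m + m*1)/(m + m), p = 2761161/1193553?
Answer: -522536/397851 ≈ -1.3134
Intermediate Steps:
p = 920387/397851 (p = 2761161*(1/1193553) = 920387/397851 ≈ 2.3134)
Q(m) = 1 (Q(m) = (m + m)/((2*m)) = (2*m)*(1/(2*m)) = 1)
Q(958) - p = 1 - 1*920387/397851 = 1 - 920387/397851 = -522536/397851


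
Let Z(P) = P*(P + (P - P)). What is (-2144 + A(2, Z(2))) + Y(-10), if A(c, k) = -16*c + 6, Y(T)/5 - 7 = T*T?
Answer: -1635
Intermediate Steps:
Y(T) = 35 + 5*T² (Y(T) = 35 + 5*(T*T) = 35 + 5*T²)
Z(P) = P² (Z(P) = P*(P + 0) = P*P = P²)
A(c, k) = 6 - 16*c
(-2144 + A(2, Z(2))) + Y(-10) = (-2144 + (6 - 16*2)) + (35 + 5*(-10)²) = (-2144 + (6 - 32)) + (35 + 5*100) = (-2144 - 26) + (35 + 500) = -2170 + 535 = -1635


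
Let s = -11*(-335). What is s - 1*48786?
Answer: -45101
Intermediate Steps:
s = 3685
s - 1*48786 = 3685 - 1*48786 = 3685 - 48786 = -45101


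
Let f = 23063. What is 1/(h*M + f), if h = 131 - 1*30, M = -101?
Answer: 1/12862 ≈ 7.7748e-5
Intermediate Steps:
h = 101 (h = 131 - 30 = 101)
1/(h*M + f) = 1/(101*(-101) + 23063) = 1/(-10201 + 23063) = 1/12862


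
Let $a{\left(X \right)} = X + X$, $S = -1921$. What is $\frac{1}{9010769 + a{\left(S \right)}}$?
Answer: $\frac{1}{9006927} \approx 1.1103 \cdot 10^{-7}$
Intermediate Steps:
$a{\left(X \right)} = 2 X$
$\frac{1}{9010769 + a{\left(S \right)}} = \frac{1}{9010769 + 2 \left(-1921\right)} = \frac{1}{9010769 - 3842} = \frac{1}{9006927}$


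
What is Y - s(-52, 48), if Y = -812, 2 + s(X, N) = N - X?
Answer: -910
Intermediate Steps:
s(X, N) = -2 + N - X (s(X, N) = -2 + (N - X) = -2 + N - X)
Y - s(-52, 48) = -812 - (-2 + 48 - 1*(-52)) = -812 - (-2 + 48 + 52) = -812 - 1*98 = -812 - 98 = -910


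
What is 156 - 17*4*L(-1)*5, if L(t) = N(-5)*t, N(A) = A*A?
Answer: 8656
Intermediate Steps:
N(A) = A**2
L(t) = 25*t (L(t) = (-5)**2*t = 25*t)
156 - 17*4*L(-1)*5 = 156 - 17*4*(25*(-1))*5 = 156 - 17*4*(-25)*5 = 156 - (-1700)*5 = 156 - 17*(-500) = 156 + 8500 = 8656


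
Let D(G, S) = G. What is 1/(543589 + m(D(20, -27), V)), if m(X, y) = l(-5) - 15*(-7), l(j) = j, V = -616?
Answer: 1/543689 ≈ 1.8393e-6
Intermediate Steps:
m(X, y) = 100 (m(X, y) = -5 - 15*(-7) = -5 + 105 = 100)
1/(543589 + m(D(20, -27), V)) = 1/(543589 + 100) = 1/543689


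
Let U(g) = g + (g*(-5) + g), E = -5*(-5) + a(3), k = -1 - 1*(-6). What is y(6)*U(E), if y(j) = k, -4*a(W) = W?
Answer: -1455/4 ≈ -363.75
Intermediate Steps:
k = 5 (k = -1 + 6 = 5)
a(W) = -W/4
y(j) = 5
E = 97/4 (E = -5*(-5) - ¼*3 = 25 - ¾ = 97/4 ≈ 24.250)
U(g) = -3*g (U(g) = g + (-5*g + g) = g - 4*g = -3*g)
y(6)*U(E) = 5*(-3*97/4) = 5*(-291/4) = -1455/4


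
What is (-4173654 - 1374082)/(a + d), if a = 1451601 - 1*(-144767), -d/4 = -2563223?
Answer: -1386934/2962315 ≈ -0.46819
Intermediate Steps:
d = 10252892 (d = -4*(-2563223) = 10252892)
a = 1596368 (a = 1451601 + 144767 = 1596368)
(-4173654 - 1374082)/(a + d) = (-4173654 - 1374082)/(1596368 + 10252892) = -5547736/11849260 = -5547736*1/11849260 = -1386934/2962315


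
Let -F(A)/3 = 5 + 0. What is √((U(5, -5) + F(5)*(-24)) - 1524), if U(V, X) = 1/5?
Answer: 23*I*√55/5 ≈ 34.115*I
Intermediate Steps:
U(V, X) = ⅕ (U(V, X) = 1*(⅕) = ⅕)
F(A) = -15 (F(A) = -3*(5 + 0) = -3*5 = -15)
√((U(5, -5) + F(5)*(-24)) - 1524) = √((⅕ - 15*(-24)) - 1524) = √((⅕ + 360) - 1524) = √(1801/5 - 1524) = √(-5819/5) = 23*I*√55/5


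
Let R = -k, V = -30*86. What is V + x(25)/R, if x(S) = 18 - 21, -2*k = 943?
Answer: -2432946/943 ≈ -2580.0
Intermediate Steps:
k = -943/2 (k = -½*943 = -943/2 ≈ -471.50)
x(S) = -3
V = -2580
R = 943/2 (R = -1*(-943/2) = 943/2 ≈ 471.50)
V + x(25)/R = -2580 - 3/943/2 = -2580 - 3*2/943 = -2580 - 6/943 = -2432946/943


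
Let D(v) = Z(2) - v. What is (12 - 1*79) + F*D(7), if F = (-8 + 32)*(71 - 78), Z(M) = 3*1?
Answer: 605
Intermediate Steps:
Z(M) = 3
D(v) = 3 - v
F = -168 (F = 24*(-7) = -168)
(12 - 1*79) + F*D(7) = (12 - 1*79) - 168*(3 - 1*7) = (12 - 79) - 168*(3 - 7) = -67 - 168*(-4) = -67 + 672 = 605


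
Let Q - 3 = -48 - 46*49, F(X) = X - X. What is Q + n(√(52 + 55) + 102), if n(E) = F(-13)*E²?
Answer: -2299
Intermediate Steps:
F(X) = 0
n(E) = 0 (n(E) = 0*E² = 0)
Q = -2299 (Q = 3 + (-48 - 46*49) = 3 + (-48 - 2254) = 3 - 2302 = -2299)
Q + n(√(52 + 55) + 102) = -2299 + 0 = -2299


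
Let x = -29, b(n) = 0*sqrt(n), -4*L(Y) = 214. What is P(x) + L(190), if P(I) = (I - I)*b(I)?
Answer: -107/2 ≈ -53.500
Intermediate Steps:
L(Y) = -107/2 (L(Y) = -1/4*214 = -107/2)
b(n) = 0
P(I) = 0 (P(I) = (I - I)*0 = 0*0 = 0)
P(x) + L(190) = 0 - 107/2 = -107/2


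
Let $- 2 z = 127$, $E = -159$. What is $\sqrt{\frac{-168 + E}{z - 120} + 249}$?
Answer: $\frac{\sqrt{33777579}}{367} \approx 15.836$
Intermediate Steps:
$z = - \frac{127}{2}$ ($z = \left(- \frac{1}{2}\right) 127 = - \frac{127}{2} \approx -63.5$)
$\sqrt{\frac{-168 + E}{z - 120} + 249} = \sqrt{\frac{-168 - 159}{- \frac{127}{2} - 120} + 249} = \sqrt{- \frac{327}{- \frac{367}{2}} + 249} = \sqrt{\left(-327\right) \left(- \frac{2}{367}\right) + 249} = \sqrt{\frac{654}{367} + 249} = \sqrt{\frac{92037}{367}} = \frac{\sqrt{33777579}}{367}$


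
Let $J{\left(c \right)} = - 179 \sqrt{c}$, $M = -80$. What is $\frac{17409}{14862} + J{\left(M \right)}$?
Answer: $\frac{5803}{4954} - 716 i \sqrt{5} \approx 1.1714 - 1601.0 i$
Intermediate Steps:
$\frac{17409}{14862} + J{\left(M \right)} = \frac{17409}{14862} - 179 \sqrt{-80} = 17409 \cdot \frac{1}{14862} - 179 \cdot 4 i \sqrt{5} = \frac{5803}{4954} - 716 i \sqrt{5}$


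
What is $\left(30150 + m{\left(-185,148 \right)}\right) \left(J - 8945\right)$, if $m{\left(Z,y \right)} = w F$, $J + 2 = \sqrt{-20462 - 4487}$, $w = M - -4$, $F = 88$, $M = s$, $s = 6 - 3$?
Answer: $-275263402 + 30766 i \sqrt{24949} \approx -2.7526 \cdot 10^{8} + 4.8596 \cdot 10^{6} i$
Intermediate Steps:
$s = 3$ ($s = 6 - 3 = 3$)
$M = 3$
$w = 7$ ($w = 3 - -4 = 3 + 4 = 7$)
$J = -2 + i \sqrt{24949}$ ($J = -2 + \sqrt{-20462 - 4487} = -2 + \sqrt{-24949} = -2 + i \sqrt{24949} \approx -2.0 + 157.95 i$)
$m{\left(Z,y \right)} = 616$ ($m{\left(Z,y \right)} = 7 \cdot 88 = 616$)
$\left(30150 + m{\left(-185,148 \right)}\right) \left(J - 8945\right) = \left(30150 + 616\right) \left(\left(-2 + i \sqrt{24949}\right) - 8945\right) = 30766 \left(-8947 + i \sqrt{24949}\right) = -275263402 + 30766 i \sqrt{24949}$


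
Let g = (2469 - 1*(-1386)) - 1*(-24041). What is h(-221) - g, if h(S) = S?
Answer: -28117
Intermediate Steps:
g = 27896 (g = (2469 + 1386) + 24041 = 3855 + 24041 = 27896)
h(-221) - g = -221 - 1*27896 = -221 - 27896 = -28117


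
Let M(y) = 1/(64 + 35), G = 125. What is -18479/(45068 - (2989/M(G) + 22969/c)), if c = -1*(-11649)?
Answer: 12662463/171887828 ≈ 0.073667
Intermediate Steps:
M(y) = 1/99
c = 11649
-18479/(45068 - (2989/M(G) + 22969/c)) = -18479/(45068 - (2989/(1/99) + 22969/11649)) = -18479/(45068 - (2989*99 + 22969*(1/11649))) = -18479/(45068 - (295911 + 22969/11649)) = -18479/(45068 - 1*3447090208/11649) = -18479/(45068 - 3447090208/11649) = -18479/(-2922093076/11649) = -18479*(-11649/2922093076) = 12662463/171887828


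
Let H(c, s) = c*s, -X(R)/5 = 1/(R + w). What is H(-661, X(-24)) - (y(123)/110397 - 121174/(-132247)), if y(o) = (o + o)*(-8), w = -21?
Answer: -3256145362279/43799016177 ≈ -74.343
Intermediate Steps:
y(o) = -16*o (y(o) = (2*o)*(-8) = -16*o)
X(R) = -5/(-21 + R) (X(R) = -5/(R - 21) = -5/(-21 + R))
H(-661, X(-24)) - (y(123)/110397 - 121174/(-132247)) = -(-3305)/(-21 - 24) - (-16*123/110397 - 121174/(-132247)) = -(-3305)/(-45) - (-1968*1/110397 - 121174*(-1/132247)) = -(-3305)*(-1)/45 - (-656/36799 + 121174/132247) = -661*⅑ - 1*4372327994/4866557353 = -661/9 - 4372327994/4866557353 = -3256145362279/43799016177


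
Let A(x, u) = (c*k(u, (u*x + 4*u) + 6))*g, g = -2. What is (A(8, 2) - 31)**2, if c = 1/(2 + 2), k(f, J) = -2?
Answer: 900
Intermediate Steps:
c = 1/4 ≈ 0.25000
A(x, u) = 1 (A(x, u) = ((1/4)*(-2))*(-2) = -1/2*(-2) = 1)
(A(8, 2) - 31)**2 = (1 - 31)**2 = (-30)**2 = 900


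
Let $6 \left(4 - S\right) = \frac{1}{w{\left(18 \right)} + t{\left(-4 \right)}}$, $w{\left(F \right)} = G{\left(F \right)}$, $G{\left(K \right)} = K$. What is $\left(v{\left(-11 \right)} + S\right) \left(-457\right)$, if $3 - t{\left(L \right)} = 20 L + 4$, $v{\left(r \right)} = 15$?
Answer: $- \frac{5053049}{582} \approx -8682.2$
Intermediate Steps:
$w{\left(F \right)} = F$
$t{\left(L \right)} = -1 - 20 L$ ($t{\left(L \right)} = 3 - \left(20 L + 4\right) = 3 - \left(4 + 20 L\right) = -1 - 20 L$)
$S = \frac{2327}{582}$ ($S = 4 - \frac{1}{6 \left(18 - -79\right)} = 4 - \frac{1}{6 \left(18 + \left(-1 + 80\right)\right)} = 4 - \frac{1}{6 \left(18 + 79\right)} = 4 - \frac{1}{6 \cdot 97} = 4 - \frac{1}{582} = \frac{2327}{582} \approx 3.9983$)
$\left(v{\left(-11 \right)} + S\right) \left(-457\right) = \left(15 + \frac{2327}{582}\right) \left(-457\right) = \frac{11057}{582} \left(-457\right) = - \frac{5053049}{582}$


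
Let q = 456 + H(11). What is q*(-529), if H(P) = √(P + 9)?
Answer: -241224 - 1058*√5 ≈ -2.4359e+5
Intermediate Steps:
H(P) = √(9 + P)
q = 456 + 2*√5 (q = 456 + √(9 + 11) = 456 + √20 = 456 + 2*√5 ≈ 460.47)
q*(-529) = (456 + 2*√5)*(-529) = -241224 - 1058*√5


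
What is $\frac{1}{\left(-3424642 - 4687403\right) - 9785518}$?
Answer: $- \frac{1}{17897563} \approx -5.5874 \cdot 10^{-8}$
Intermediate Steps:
$\frac{1}{\left(-3424642 - 4687403\right) - 9785518} = \frac{1}{-8112045 - 9785518} = \frac{1}{-17897563} = - \frac{1}{17897563}$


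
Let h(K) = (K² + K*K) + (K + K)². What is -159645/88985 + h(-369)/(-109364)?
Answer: -9015713529/973175554 ≈ -9.2642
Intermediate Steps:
h(K) = 6*K² (h(K) = (K² + K²) + (2*K)² = 2*K² + 4*K² = 6*K²)
-159645/88985 + h(-369)/(-109364) = -159645/88985 + (6*(-369)²)/(-109364) = -159645*1/88985 + (6*136161)*(-1/109364) = -31929/17797 + 816966*(-1/109364) = -31929/17797 - 408483/54682 = -9015713529/973175554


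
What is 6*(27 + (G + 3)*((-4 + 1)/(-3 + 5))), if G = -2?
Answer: 153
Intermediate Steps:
6*(27 + (G + 3)*((-4 + 1)/(-3 + 5))) = 6*(27 + (-2 + 3)*((-4 + 1)/(-3 + 5))) = 6*(27 + 1*(-3/2)) = 6*(27 - 3/2) = 6*(51/2) = 153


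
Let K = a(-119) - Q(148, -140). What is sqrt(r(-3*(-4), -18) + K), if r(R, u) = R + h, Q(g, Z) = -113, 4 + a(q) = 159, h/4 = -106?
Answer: 12*I ≈ 12.0*I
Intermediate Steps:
h = -424 (h = 4*(-106) = -424)
a(q) = 155 (a(q) = -4 + 159 = 155)
K = 268 (K = 155 - 1*(-113) = 155 + 113 = 268)
r(R, u) = -424 + R (r(R, u) = R - 424 = -424 + R)
sqrt(r(-3*(-4), -18) + K) = sqrt((-424 - 3*(-4)) + 268) = sqrt((-424 + 12) + 268) = sqrt(-412 + 268) = sqrt(-144) = 12*I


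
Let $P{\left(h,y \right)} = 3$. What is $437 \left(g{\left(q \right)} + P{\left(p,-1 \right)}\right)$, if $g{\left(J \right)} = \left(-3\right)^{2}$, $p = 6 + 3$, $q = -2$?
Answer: $5244$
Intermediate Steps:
$p = 9$
$g{\left(J \right)} = 9$
$437 \left(g{\left(q \right)} + P{\left(p,-1 \right)}\right) = 437 \left(9 + 3\right) = 437 \cdot 12 = 5244$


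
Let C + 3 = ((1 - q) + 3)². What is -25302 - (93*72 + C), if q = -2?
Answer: -32031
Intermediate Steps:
C = 33 (C = -3 + ((1 - 1*(-2)) + 3)² = -3 + ((1 + 2) + 3)² = -3 + (3 + 3)² = -3 + 6² = -3 + 36 = 33)
-25302 - (93*72 + C) = -25302 - (93*72 + 33) = -25302 - (6696 + 33) = -25302 - 1*6729 = -25302 - 6729 = -32031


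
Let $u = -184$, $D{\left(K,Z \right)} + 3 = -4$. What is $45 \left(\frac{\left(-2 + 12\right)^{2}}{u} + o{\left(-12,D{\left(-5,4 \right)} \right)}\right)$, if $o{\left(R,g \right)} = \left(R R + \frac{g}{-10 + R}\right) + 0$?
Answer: $\frac{1636875}{253} \approx 6469.9$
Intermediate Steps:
$D{\left(K,Z \right)} = -7$ ($D{\left(K,Z \right)} = -3 - 4 = -7$)
$o{\left(R,g \right)} = R^{2} + \frac{g}{-10 + R}$ ($o{\left(R,g \right)} = \left(R^{2} + \frac{g}{-10 + R}\right) + 0 = R^{2} + \frac{g}{-10 + R}$)
$45 \left(\frac{\left(-2 + 12\right)^{2}}{u} + o{\left(-12,D{\left(-5,4 \right)} \right)}\right) = 45 \left(\frac{\left(-2 + 12\right)^{2}}{-184} + \frac{-7 + \left(-12\right)^{3} - 10 \left(-12\right)^{2}}{-10 - 12}\right) = 45 \left(10^{2} \left(- \frac{1}{184}\right) + \frac{-7 - 1728 - 1440}{-22}\right) = 45 \left(100 \left(- \frac{1}{184}\right) - \frac{-7 - 1728 - 1440}{22}\right) = 45 \left(- \frac{25}{46} - - \frac{3175}{22}\right) = 45 \left(- \frac{25}{46} + \frac{3175}{22}\right) = 45 \cdot \frac{36375}{253} = \frac{1636875}{253}$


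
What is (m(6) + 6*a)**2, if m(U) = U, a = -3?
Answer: 144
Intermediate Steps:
(m(6) + 6*a)**2 = (6 + 6*(-3))**2 = (6 - 18)**2 = (-12)**2 = 144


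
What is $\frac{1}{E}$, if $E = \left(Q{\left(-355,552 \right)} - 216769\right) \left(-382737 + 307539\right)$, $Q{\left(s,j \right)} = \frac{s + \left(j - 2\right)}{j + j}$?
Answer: $\frac{184}{2999307084273} \approx 6.1347 \cdot 10^{-11}$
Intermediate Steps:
$Q{\left(s,j \right)} = \frac{-2 + j + s}{2 j}$ ($Q{\left(s,j \right)} = \frac{s + \left(-2 + j\right)}{2 j} = \left(-2 + j + s\right) \frac{1}{2 j} = \frac{-2 + j + s}{2 j}$)
$E = \frac{2999307084273}{184}$ ($E = \left(\frac{-2 + 552 - 355}{2 \cdot 552} - 216769\right) \left(-382737 + 307539\right) = \left(\frac{1}{2} \cdot \frac{1}{552} \cdot 195 - 216769\right) \left(-75198\right) = \left(\frac{65}{368} - 216769\right) \left(-75198\right) = \left(- \frac{79770927}{368}\right) \left(-75198\right) = \frac{2999307084273}{184} \approx 1.6301 \cdot 10^{10}$)
$\frac{1}{E} = \frac{1}{\frac{2999307084273}{184}} = \frac{184}{2999307084273}$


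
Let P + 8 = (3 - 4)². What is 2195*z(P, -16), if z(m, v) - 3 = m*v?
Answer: 252425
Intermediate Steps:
P = -7 (P = -8 + (3 - 4)² = -8 + (-1)² = -8 + 1 = -7)
z(m, v) = 3 + m*v
2195*z(P, -16) = 2195*(3 - 7*(-16)) = 2195*(3 + 112) = 2195*115 = 252425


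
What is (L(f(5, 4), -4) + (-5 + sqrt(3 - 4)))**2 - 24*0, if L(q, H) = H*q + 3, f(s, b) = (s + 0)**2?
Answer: (102 - I)**2 ≈ 10403.0 - 204.0*I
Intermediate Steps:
f(s, b) = s**2
L(q, H) = 3 + H*q
(L(f(5, 4), -4) + (-5 + sqrt(3 - 4)))**2 - 24*0 = ((3 - 4*5**2) + (-5 + sqrt(3 - 4)))**2 - 24*0 = ((3 - 4*25) + (-5 + sqrt(-1)))**2 + 0 = ((3 - 100) + (-5 + I))**2 + 0 = (-97 + (-5 + I))**2 + 0 = (-102 + I)**2 + 0 = (-102 + I)**2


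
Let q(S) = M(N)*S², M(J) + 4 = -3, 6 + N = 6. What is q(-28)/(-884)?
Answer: 1372/221 ≈ 6.2081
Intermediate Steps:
N = 0 (N = -6 + 6 = 0)
M(J) = -7 (M(J) = -4 - 3 = -7)
q(S) = -7*S²
q(-28)/(-884) = -7*(-28)²/(-884) = -7*784*(-1/884) = -5488*(-1/884) = 1372/221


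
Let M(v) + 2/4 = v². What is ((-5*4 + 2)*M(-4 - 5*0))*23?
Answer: -6417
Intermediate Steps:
M(v) = -½ + v²
((-5*4 + 2)*M(-4 - 5*0))*23 = ((-5*4 + 2)*(-½ + (-4 - 5*0)²))*23 = ((-20 + 2)*(-½ + (-4 + 0)²))*23 = -18*(-½ + (-4)²)*23 = -18*(-½ + 16)*23 = -18*31/2*23 = -279*23 = -6417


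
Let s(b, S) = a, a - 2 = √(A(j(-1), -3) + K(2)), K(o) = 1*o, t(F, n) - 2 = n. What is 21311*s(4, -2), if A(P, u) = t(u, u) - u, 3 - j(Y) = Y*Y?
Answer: 85244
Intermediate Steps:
j(Y) = 3 - Y² (j(Y) = 3 - Y*Y = 3 - Y²)
t(F, n) = 2 + n
A(P, u) = 2 (A(P, u) = (2 + u) - u = 2)
K(o) = o
a = 4 (a = 2 + √(2 + 2) = 2 + √4 = 2 + 2 = 4)
s(b, S) = 4
21311*s(4, -2) = 21311*4 = 85244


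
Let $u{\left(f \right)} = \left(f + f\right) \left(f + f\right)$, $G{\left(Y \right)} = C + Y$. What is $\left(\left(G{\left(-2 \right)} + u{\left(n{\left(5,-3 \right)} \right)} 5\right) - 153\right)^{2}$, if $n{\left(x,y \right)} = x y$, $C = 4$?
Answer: $18913801$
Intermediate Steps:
$G{\left(Y \right)} = 4 + Y$
$u{\left(f \right)} = 4 f^{2}$ ($u{\left(f \right)} = 2 f 2 f = 4 f^{2}$)
$\left(\left(G{\left(-2 \right)} + u{\left(n{\left(5,-3 \right)} \right)} 5\right) - 153\right)^{2} = \left(\left(\left(4 - 2\right) + 4 \left(5 \left(-3\right)\right)^{2} \cdot 5\right) - 153\right)^{2} = \left(\left(2 + 4 \left(-15\right)^{2} \cdot 5\right) - 153\right)^{2} = \left(\left(2 + 4 \cdot 225 \cdot 5\right) - 153\right)^{2} = \left(\left(2 + 900 \cdot 5\right) - 153\right)^{2} = \left(\left(2 + 4500\right) - 153\right)^{2} = \left(4502 - 153\right)^{2} = 4349^{2} = 18913801$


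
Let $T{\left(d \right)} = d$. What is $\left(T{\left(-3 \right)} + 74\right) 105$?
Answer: $7455$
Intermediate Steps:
$\left(T{\left(-3 \right)} + 74\right) 105 = \left(-3 + 74\right) 105 = 71 \cdot 105 = 7455$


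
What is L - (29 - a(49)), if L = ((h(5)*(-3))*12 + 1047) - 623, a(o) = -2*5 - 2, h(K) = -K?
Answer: 563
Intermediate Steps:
a(o) = -12 (a(o) = -10 - 2 = -12)
L = 604 (L = ((-1*5*(-3))*12 + 1047) - 623 = (-5*(-3)*12 + 1047) - 623 = (15*12 + 1047) - 623 = (180 + 1047) - 623 = 1227 - 623 = 604)
L - (29 - a(49)) = 604 - (29 - 1*(-12)) = 604 - (29 + 12) = 604 - 1*41 = 604 - 41 = 563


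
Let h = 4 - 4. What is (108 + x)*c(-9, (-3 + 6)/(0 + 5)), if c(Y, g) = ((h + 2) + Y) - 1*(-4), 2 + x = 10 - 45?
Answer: -213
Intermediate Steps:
h = 0
x = -37 (x = -2 + (10 - 45) = -2 - 35 = -37)
c(Y, g) = 6 + Y (c(Y, g) = ((0 + 2) + Y) - 1*(-4) = (2 + Y) + 4 = 6 + Y)
(108 + x)*c(-9, (-3 + 6)/(0 + 5)) = (108 - 37)*(6 - 9) = 71*(-3) = -213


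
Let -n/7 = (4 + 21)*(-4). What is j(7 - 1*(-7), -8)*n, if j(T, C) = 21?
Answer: 14700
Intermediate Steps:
n = 700 (n = -7*(4 + 21)*(-4) = -175*(-4) = -7*(-100) = 700)
j(7 - 1*(-7), -8)*n = 21*700 = 14700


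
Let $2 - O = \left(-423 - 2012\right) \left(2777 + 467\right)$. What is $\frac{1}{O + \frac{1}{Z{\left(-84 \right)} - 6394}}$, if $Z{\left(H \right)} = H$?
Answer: $\frac{6478}{51170641875} \approx 1.266 \cdot 10^{-7}$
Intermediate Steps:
$O = 7899142$ ($O = 2 - \left(-423 - 2012\right) \left(2777 + 467\right) = 2 - \left(-2435\right) 3244 = 2 - -7899140 = 2 + 7899140 = 7899142$)
$\frac{1}{O + \frac{1}{Z{\left(-84 \right)} - 6394}} = \frac{1}{7899142 + \frac{1}{-84 - 6394}} = \frac{1}{7899142 + \frac{1}{-6478}} = \frac{1}{7899142 - \frac{1}{6478}} = \frac{1}{\frac{51170641875}{6478}} = \frac{6478}{51170641875}$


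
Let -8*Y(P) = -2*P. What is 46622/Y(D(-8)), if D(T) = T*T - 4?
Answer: 46622/15 ≈ 3108.1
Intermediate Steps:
D(T) = -4 + T² (D(T) = T² - 4 = -4 + T²)
Y(P) = P/4 (Y(P) = -(-1)*P/4 = P/4)
46622/Y(D(-8)) = 46622/(((-4 + (-8)²)/4)) = 46622/(((-4 + 64)/4)) = 46622/(((¼)*60)) = 46622/15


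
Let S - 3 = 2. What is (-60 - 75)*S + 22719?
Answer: 22044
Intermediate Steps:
S = 5 (S = 3 + 2 = 5)
(-60 - 75)*S + 22719 = (-60 - 75)*5 + 22719 = -135*5 + 22719 = -675 + 22719 = 22044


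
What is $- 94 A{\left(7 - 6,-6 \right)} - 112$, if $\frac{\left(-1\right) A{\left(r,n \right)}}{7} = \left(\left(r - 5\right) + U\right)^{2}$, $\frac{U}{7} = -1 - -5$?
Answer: $378896$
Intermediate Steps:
$U = 28$ ($U = 7 \left(-1 - -5\right) = 7 \left(-1 + 5\right) = 7 \cdot 4 = 28$)
$A{\left(r,n \right)} = - 7 \left(23 + r\right)^{2}$ ($A{\left(r,n \right)} = - 7 \left(\left(r - 5\right) + 28\right)^{2} = - 7 \left(\left(-5 + r\right) + 28\right)^{2} = - 7 \left(23 + r\right)^{2}$)
$- 94 A{\left(7 - 6,-6 \right)} - 112 = - 94 \left(- 7 \left(23 + \left(7 - 6\right)\right)^{2}\right) - 112 = - 94 \left(- 7 \left(23 + 1\right)^{2}\right) - 112 = - 94 \left(- 7 \cdot 24^{2}\right) - 112 = - 94 \left(\left(-7\right) 576\right) - 112 = \left(-94\right) \left(-4032\right) - 112 = 379008 - 112 = 378896$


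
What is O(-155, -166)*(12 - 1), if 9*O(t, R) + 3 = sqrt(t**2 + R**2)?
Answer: -11/3 + 11*sqrt(51581)/9 ≈ 273.92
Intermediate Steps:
O(t, R) = -1/3 + sqrt(R**2 + t**2)/9 (O(t, R) = -1/3 + sqrt(t**2 + R**2)/9 = -1/3 + sqrt(R**2 + t**2)/9)
O(-155, -166)*(12 - 1) = (-1/3 + sqrt((-166)**2 + (-155)**2)/9)*(12 - 1) = (-1/3 + sqrt(27556 + 24025)/9)*11 = (-1/3 + sqrt(51581)/9)*11 = -11/3 + 11*sqrt(51581)/9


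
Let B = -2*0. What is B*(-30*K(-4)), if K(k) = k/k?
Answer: 0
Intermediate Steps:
B = 0
K(k) = 1
B*(-30*K(-4)) = 0*(-30*1) = 0*(-30) = 0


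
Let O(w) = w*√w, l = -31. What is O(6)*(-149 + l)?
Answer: -1080*√6 ≈ -2645.4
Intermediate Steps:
O(w) = w^(3/2)
O(6)*(-149 + l) = 6^(3/2)*(-149 - 31) = (6*√6)*(-180) = -1080*√6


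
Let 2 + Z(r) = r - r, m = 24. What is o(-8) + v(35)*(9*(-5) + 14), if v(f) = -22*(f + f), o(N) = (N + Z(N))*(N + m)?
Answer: 47580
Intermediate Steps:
Z(r) = -2 (Z(r) = -2 + (r - r) = -2 + 0 = -2)
o(N) = (-2 + N)*(24 + N) (o(N) = (N - 2)*(N + 24) = (-2 + N)*(24 + N))
v(f) = -44*f
o(-8) + v(35)*(9*(-5) + 14) = (-48 + (-8)² + 22*(-8)) + (-44*35)*(9*(-5) + 14) = (-48 + 64 - 176) - 1540*(-45 + 14) = -160 - 1540*(-31) = -160 + 47740 = 47580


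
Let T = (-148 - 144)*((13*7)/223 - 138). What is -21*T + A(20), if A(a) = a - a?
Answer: -188148156/223 ≈ -8.4371e+5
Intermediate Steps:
A(a) = 0
T = 8959436/223 (T = -292*(91*(1/223) - 138) = -292*(91/223 - 138) = -292*(-30683/223) = 8959436/223 ≈ 40177.)
-21*T + A(20) = -21*8959436/223 + 0 = -188148156/223 + 0 = -188148156/223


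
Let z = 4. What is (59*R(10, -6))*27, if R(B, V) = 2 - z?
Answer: -3186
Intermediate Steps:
R(B, V) = -2 (R(B, V) = 2 - 1*4 = 2 - 4 = -2)
(59*R(10, -6))*27 = (59*(-2))*27 = -118*27 = -3186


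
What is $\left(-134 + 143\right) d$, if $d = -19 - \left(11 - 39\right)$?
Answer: $81$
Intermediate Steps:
$d = 9$ ($d = -19 - \left(11 - 39\right) = -19 - -28 = -19 + 28 = 9$)
$\left(-134 + 143\right) d = \left(-134 + 143\right) 9 = 9 \cdot 9 = 81$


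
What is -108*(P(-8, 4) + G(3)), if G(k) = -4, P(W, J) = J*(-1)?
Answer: 864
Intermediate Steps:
P(W, J) = -J
-108*(P(-8, 4) + G(3)) = -108*(-1*4 - 4) = -108*(-4 - 4) = -108*(-8) = 864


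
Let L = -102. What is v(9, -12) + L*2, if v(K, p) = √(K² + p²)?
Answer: -189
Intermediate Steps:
v(9, -12) + L*2 = √(9² + (-12)²) - 102*2 = √(81 + 144) - 204 = √225 - 204 = 15 - 204 = -189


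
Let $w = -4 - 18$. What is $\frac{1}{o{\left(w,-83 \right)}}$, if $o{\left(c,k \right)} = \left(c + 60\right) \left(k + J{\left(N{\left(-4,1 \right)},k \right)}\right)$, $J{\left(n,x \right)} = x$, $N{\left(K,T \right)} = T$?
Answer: $- \frac{1}{6308} \approx -0.00015853$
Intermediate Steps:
$w = -22$ ($w = -4 - 18 = -22$)
$o{\left(c,k \right)} = 2 k \left(60 + c\right)$ ($o{\left(c,k \right)} = \left(c + 60\right) \left(k + k\right) = \left(60 + c\right) 2 k = 2 k \left(60 + c\right)$)
$\frac{1}{o{\left(w,-83 \right)}} = \frac{1}{2 \left(-83\right) \left(60 - 22\right)} = \frac{1}{2 \left(-83\right) 38} = \frac{1}{-6308} = - \frac{1}{6308}$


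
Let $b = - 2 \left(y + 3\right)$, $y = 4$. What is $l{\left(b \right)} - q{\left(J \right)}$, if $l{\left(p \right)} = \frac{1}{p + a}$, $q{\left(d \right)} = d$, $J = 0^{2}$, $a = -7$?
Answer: $- \frac{1}{21} \approx -0.047619$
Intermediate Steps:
$J = 0$
$b = -14$ ($b = - 2 \left(4 + 3\right) = \left(-2\right) 7 = -14$)
$l{\left(p \right)} = \frac{1}{-7 + p}$ ($l{\left(p \right)} = \frac{1}{p - 7} = \frac{1}{-7 + p}$)
$l{\left(b \right)} - q{\left(J \right)} = \frac{1}{-7 - 14} - 0 = \frac{1}{-21} + 0 = - \frac{1}{21} + 0 = - \frac{1}{21}$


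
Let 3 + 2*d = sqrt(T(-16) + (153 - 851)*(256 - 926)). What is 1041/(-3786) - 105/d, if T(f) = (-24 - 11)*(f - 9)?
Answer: -81686791/295639906 - 105*sqrt(468535)/234263 ≈ -0.58311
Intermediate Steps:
T(f) = 315 - 35*f (T(f) = -35*(-9 + f) = 315 - 35*f)
d = -3/2 + sqrt(468535)/2 (d = -3/2 + sqrt((315 - 35*(-16)) + (153 - 851)*(256 - 926))/2 = -3/2 + sqrt((315 + 560) - 698*(-670))/2 = -3/2 + sqrt(875 + 467660)/2 = -3/2 + sqrt(468535)/2 ≈ 340.75)
1041/(-3786) - 105/d = 1041/(-3786) - 105/(-3/2 + sqrt(468535)/2) = 1041*(-1/3786) - 105/(-3/2 + sqrt(468535)/2) = -347/1262 - 105/(-3/2 + sqrt(468535)/2)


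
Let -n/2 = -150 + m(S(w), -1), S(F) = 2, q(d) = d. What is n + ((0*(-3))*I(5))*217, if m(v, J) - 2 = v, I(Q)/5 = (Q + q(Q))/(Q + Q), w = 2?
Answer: 292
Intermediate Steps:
I(Q) = 5 (I(Q) = 5*((Q + Q)/(Q + Q)) = 5*((2*Q)/((2*Q))) = 5*((2*Q)*(1/(2*Q))) = 5*1 = 5)
m(v, J) = 2 + v
n = 292 (n = -2*(-150 + (2 + 2)) = -2*(-150 + 4) = -2*(-146) = 292)
n + ((0*(-3))*I(5))*217 = 292 + ((0*(-3))*5)*217 = 292 + (0*5)*217 = 292 + 0*217 = 292 + 0 = 292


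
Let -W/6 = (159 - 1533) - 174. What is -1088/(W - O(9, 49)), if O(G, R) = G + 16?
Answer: -1088/9263 ≈ -0.11746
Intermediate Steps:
W = 9288 (W = -6*((159 - 1533) - 174) = -6*(-1374 - 174) = -6*(-1548) = 9288)
O(G, R) = 16 + G
-1088/(W - O(9, 49)) = -1088/(9288 - (16 + 9)) = -1088/(9288 - 1*25) = -1088/(9288 - 25) = -1088/9263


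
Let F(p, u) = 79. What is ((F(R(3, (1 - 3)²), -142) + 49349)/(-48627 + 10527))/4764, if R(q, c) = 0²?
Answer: -1373/5041900 ≈ -0.00027232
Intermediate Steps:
R(q, c) = 0
((F(R(3, (1 - 3)²), -142) + 49349)/(-48627 + 10527))/4764 = ((79 + 49349)/(-48627 + 10527))/4764 = (49428/(-38100))*(1/4764) = (49428*(-1/38100))*(1/4764) = -4119/3175*1/4764 = -1373/5041900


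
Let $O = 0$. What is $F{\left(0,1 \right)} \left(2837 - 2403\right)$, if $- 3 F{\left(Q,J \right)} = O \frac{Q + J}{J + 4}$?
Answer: $0$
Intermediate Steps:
$F{\left(Q,J \right)} = 0$ ($F{\left(Q,J \right)} = - \frac{0 \frac{Q + J}{J + 4}}{3} = - \frac{0 \frac{J + Q}{4 + J}}{3} = \left(- \frac{1}{3}\right) 0 = 0$)
$F{\left(0,1 \right)} \left(2837 - 2403\right) = 0 \left(2837 - 2403\right) = 0 \cdot 434 = 0$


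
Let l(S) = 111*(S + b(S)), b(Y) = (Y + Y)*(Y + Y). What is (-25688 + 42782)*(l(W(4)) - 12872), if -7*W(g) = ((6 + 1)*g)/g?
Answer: -214341666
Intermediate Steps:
W(g) = -1 (W(g) = -(6 + 1)*g/(7*g) = -7*g/(7*g) = -⅐*7 = -1)
b(Y) = 4*Y² (b(Y) = (2*Y)*(2*Y) = 4*Y²)
l(S) = 111*S + 444*S² (l(S) = 111*(S + 4*S²) = 111*S + 444*S²)
(-25688 + 42782)*(l(W(4)) - 12872) = (-25688 + 42782)*(111*(-1)*(1 + 4*(-1)) - 12872) = 17094*(111*(-1)*(1 - 4) - 12872) = 17094*(111*(-1)*(-3) - 12872) = 17094*(333 - 12872) = 17094*(-12539) = -214341666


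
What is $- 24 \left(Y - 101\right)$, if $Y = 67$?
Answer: $816$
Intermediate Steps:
$- 24 \left(Y - 101\right) = - 24 \left(67 - 101\right) = \left(-24\right) \left(-34\right) = 816$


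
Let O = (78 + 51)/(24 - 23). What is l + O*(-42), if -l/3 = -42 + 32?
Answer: -5388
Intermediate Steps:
O = 129 (O = 129/1 = 129*1 = 129)
l = 30 (l = -3*(-42 + 32) = -3*(-10) = 30)
l + O*(-42) = 30 + 129*(-42) = 30 - 5418 = -5388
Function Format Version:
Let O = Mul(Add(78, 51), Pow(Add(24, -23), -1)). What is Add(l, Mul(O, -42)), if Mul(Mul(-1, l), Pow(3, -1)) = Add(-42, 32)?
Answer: -5388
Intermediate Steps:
O = 129 (O = Mul(129, Pow(1, -1)) = Mul(129, 1) = 129)
l = 30 (l = Mul(-3, Add(-42, 32)) = Mul(-3, -10) = 30)
Add(l, Mul(O, -42)) = Add(30, Mul(129, -42)) = Add(30, -5418) = -5388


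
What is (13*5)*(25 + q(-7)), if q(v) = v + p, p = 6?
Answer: 1560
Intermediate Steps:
q(v) = 6 + v (q(v) = v + 6 = 6 + v)
(13*5)*(25 + q(-7)) = (13*5)*(25 + (6 - 7)) = 65*(25 - 1) = 65*24 = 1560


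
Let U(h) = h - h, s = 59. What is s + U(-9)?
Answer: 59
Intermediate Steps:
U(h) = 0
s + U(-9) = 59 + 0 = 59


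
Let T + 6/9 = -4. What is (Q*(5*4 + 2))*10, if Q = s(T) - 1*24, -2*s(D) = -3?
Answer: -4950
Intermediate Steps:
T = -14/3 (T = -⅔ - 4 = -14/3 ≈ -4.6667)
s(D) = 3/2 (s(D) = -½*(-3) = 3/2)
Q = -45/2 (Q = 3/2 - 1*24 = 3/2 - 24 = -45/2 ≈ -22.500)
(Q*(5*4 + 2))*10 = -45*(5*4 + 2)/2*10 = -45*(20 + 2)/2*10 = -45/2*22*10 = -495*10 = -4950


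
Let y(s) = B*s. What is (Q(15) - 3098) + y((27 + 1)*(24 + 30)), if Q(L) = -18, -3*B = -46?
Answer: 20068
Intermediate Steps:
B = 46/3 (B = -⅓*(-46) = 46/3 ≈ 15.333)
y(s) = 46*s/3
(Q(15) - 3098) + y((27 + 1)*(24 + 30)) = (-18 - 3098) + 46*((27 + 1)*(24 + 30))/3 = -3116 + 46*(28*54)/3 = -3116 + (46/3)*1512 = -3116 + 23184 = 20068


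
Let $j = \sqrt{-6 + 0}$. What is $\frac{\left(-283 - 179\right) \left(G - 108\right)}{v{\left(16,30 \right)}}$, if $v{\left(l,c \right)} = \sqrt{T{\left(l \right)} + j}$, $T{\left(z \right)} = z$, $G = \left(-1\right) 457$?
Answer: $\frac{261030}{\sqrt{16 + i \sqrt{6}}} \approx 64694.0 - 4923.4 i$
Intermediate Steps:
$G = -457$
$j = i \sqrt{6}$ ($j = \sqrt{-6} = i \sqrt{6} \approx 2.4495 i$)
$v{\left(l,c \right)} = \sqrt{l + i \sqrt{6}}$
$\frac{\left(-283 - 179\right) \left(G - 108\right)}{v{\left(16,30 \right)}} = \frac{\left(-283 - 179\right) \left(-457 - 108\right)}{\sqrt{16 + i \sqrt{6}}} = \frac{\left(-462\right) \left(-565\right)}{\sqrt{16 + i \sqrt{6}}} = \frac{261030}{\sqrt{16 + i \sqrt{6}}}$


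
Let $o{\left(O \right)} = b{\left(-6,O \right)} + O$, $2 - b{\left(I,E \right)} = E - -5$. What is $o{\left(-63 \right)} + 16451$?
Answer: $16448$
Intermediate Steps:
$b{\left(I,E \right)} = -3 - E$ ($b{\left(I,E \right)} = 2 - \left(E - -5\right) = 2 - \left(E + 5\right) = 2 - \left(5 + E\right) = -3 - E$)
$o{\left(O \right)} = -3$ ($o{\left(O \right)} = \left(-3 - O\right) + O = -3$)
$o{\left(-63 \right)} + 16451 = -3 + 16451 = 16448$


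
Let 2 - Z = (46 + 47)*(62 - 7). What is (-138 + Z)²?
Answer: 27573001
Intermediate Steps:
Z = -5113 (Z = 2 - (46 + 47)*(62 - 7) = 2 - 93*55 = 2 - 1*5115 = 2 - 5115 = -5113)
(-138 + Z)² = (-138 - 5113)² = (-5251)² = 27573001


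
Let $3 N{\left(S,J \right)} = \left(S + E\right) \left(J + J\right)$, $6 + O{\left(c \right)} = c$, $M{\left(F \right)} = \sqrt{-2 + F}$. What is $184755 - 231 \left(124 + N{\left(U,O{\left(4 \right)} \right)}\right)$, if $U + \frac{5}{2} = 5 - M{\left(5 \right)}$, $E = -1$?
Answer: $156573 - 308 \sqrt{3} \approx 1.5604 \cdot 10^{5}$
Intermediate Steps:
$O{\left(c \right)} = -6 + c$
$U = \frac{5}{2} - \sqrt{3}$ ($U = - \frac{5}{2} + \left(5 - \sqrt{-2 + 5}\right) = - \frac{5}{2} + \left(5 - \sqrt{3}\right) = \frac{5}{2} - \sqrt{3} \approx 0.76795$)
$N{\left(S,J \right)} = \frac{2 J \left(-1 + S\right)}{3}$ ($N{\left(S,J \right)} = \frac{\left(S - 1\right) \left(J + J\right)}{3} = \frac{\left(-1 + S\right) 2 J}{3} = \frac{2 J \left(-1 + S\right)}{3}$)
$184755 - 231 \left(124 + N{\left(U,O{\left(4 \right)} \right)}\right) = 184755 - 231 \left(124 + \frac{2 \left(-6 + 4\right) \left(-1 + \left(\frac{5}{2} - \sqrt{3}\right)\right)}{3}\right) = 184755 - 231 \left(124 + \frac{2}{3} \left(-2\right) \left(\frac{3}{2} - \sqrt{3}\right)\right) = 184755 - 231 \left(124 - \left(2 - \frac{4 \sqrt{3}}{3}\right)\right) = 184755 - 231 \left(122 + \frac{4 \sqrt{3}}{3}\right) = 184755 - \left(28182 + 308 \sqrt{3}\right) = 156573 - 308 \sqrt{3}$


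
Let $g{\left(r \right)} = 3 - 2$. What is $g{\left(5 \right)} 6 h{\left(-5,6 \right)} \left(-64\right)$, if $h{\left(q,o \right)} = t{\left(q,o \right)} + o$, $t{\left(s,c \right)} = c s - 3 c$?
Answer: $16128$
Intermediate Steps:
$t{\left(s,c \right)} = - 3 c + c s$
$h{\left(q,o \right)} = o + o \left(-3 + q\right)$ ($h{\left(q,o \right)} = o \left(-3 + q\right) + o = o + o \left(-3 + q\right)$)
$g{\left(r \right)} = 1$ ($g{\left(r \right)} = 3 - 2 = 1$)
$g{\left(5 \right)} 6 h{\left(-5,6 \right)} \left(-64\right) = 1 \cdot 6 \cdot 6 \left(-2 - 5\right) \left(-64\right) = 6 \cdot 6 \left(-7\right) \left(-64\right) = 6 \left(-42\right) \left(-64\right) = \left(-252\right) \left(-64\right) = 16128$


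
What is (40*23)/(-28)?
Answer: -230/7 ≈ -32.857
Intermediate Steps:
(40*23)/(-28) = 920*(-1/28) = -230/7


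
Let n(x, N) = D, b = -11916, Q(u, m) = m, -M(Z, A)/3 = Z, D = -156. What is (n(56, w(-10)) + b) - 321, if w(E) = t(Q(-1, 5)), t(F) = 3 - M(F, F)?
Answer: -12393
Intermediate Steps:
M(Z, A) = -3*Z
t(F) = 3 + 3*F (t(F) = 3 - (-3)*F = 3 + 3*F)
w(E) = 18 (w(E) = 3 + 3*5 = 3 + 15 = 18)
n(x, N) = -156
(n(56, w(-10)) + b) - 321 = (-156 - 11916) - 321 = -12072 - 321 = -12393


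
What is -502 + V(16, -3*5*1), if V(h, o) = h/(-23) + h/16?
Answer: -11539/23 ≈ -501.70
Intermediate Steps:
V(h, o) = 7*h/368 (V(h, o) = h*(-1/23) + h*(1/16) = -h/23 + h/16 = 7*h/368)
-502 + V(16, -3*5*1) = -502 + (7/368)*16 = -502 + 7/23 = -11539/23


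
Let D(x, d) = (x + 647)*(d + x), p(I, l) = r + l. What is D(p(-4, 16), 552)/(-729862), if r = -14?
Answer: -179773/364931 ≈ -0.49262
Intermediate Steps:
p(I, l) = -14 + l
D(x, d) = (647 + x)*(d + x)
D(p(-4, 16), 552)/(-729862) = ((-14 + 16)² + 647*552 + 647*(-14 + 16) + 552*(-14 + 16))/(-729862) = (2² + 357144 + 647*2 + 552*2)*(-1/729862) = (4 + 357144 + 1294 + 1104)*(-1/729862) = 359546*(-1/729862) = -179773/364931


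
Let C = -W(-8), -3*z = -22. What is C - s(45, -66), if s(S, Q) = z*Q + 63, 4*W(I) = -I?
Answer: 419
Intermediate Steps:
z = 22/3 (z = -⅓*(-22) = 22/3 ≈ 7.3333)
W(I) = -I/4 (W(I) = (-I)/4 = -I/4)
s(S, Q) = 63 + 22*Q/3 (s(S, Q) = 22*Q/3 + 63 = 63 + 22*Q/3)
C = -2 (C = -(-1)*(-8)/4 = -1*2 = -2)
C - s(45, -66) = -2 - (63 + (22/3)*(-66)) = -2 - (63 - 484) = -2 - 1*(-421) = -2 + 421 = 419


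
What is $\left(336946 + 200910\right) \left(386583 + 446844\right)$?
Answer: $448263712512$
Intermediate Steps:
$\left(336946 + 200910\right) \left(386583 + 446844\right) = 537856 \cdot 833427 = 448263712512$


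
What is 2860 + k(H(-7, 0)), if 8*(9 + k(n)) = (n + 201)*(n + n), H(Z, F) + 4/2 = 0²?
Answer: 5503/2 ≈ 2751.5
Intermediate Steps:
H(Z, F) = -2 (H(Z, F) = -2 + 0² = -2 + 0 = -2)
k(n) = -9 + n*(201 + n)/4 (k(n) = -9 + ((n + 201)*(n + n))/8 = -9 + ((201 + n)*(2*n))/8 = -9 + (2*n*(201 + n))/8 = -9 + n*(201 + n)/4)
2860 + k(H(-7, 0)) = 2860 + (-9 + (¼)*(-2)² + (201/4)*(-2)) = 2860 + (-9 + (¼)*4 - 201/2) = 2860 + (-9 + 1 - 201/2) = 2860 - 217/2 = 5503/2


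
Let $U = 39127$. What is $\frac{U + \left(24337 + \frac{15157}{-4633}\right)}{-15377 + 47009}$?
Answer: $\frac{294013555}{146551056} \approx 2.0062$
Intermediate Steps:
$\frac{U + \left(24337 + \frac{15157}{-4633}\right)}{-15377 + 47009} = \frac{39127 + \left(24337 + \frac{15157}{-4633}\right)}{-15377 + 47009} = \frac{39127 + \left(24337 + 15157 \left(- \frac{1}{4633}\right)\right)}{31632} = \left(39127 + \left(24337 - \frac{15157}{4633}\right)\right) \frac{1}{31632} = \left(39127 + \frac{112738164}{4633}\right) \frac{1}{31632} = \frac{294013555}{4633} \cdot \frac{1}{31632} = \frac{294013555}{146551056}$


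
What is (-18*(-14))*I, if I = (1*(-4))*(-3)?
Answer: 3024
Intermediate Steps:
I = 12 (I = -4*(-3) = 12)
(-18*(-14))*I = -18*(-14)*12 = 252*12 = 3024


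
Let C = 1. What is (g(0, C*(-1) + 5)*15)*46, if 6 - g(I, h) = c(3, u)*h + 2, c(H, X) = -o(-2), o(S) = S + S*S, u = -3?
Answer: 8280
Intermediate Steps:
o(S) = S + S²
c(H, X) = -2 (c(H, X) = -(-2)*(1 - 2) = -(-2)*(-1) = -1*2 = -2)
g(I, h) = 4 + 2*h (g(I, h) = 6 - (-2*h + 2) = 6 - (2 - 2*h) = 6 + (-2 + 2*h) = 4 + 2*h)
(g(0, C*(-1) + 5)*15)*46 = ((4 + 2*(1*(-1) + 5))*15)*46 = ((4 + 2*(-1 + 5))*15)*46 = ((4 + 2*4)*15)*46 = ((4 + 8)*15)*46 = (12*15)*46 = 180*46 = 8280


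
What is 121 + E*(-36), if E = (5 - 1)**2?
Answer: -455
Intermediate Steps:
E = 16 (E = 4**2 = 16)
121 + E*(-36) = 121 + 16*(-36) = 121 - 576 = -455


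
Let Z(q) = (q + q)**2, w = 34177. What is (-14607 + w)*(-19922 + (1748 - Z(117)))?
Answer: -1427240100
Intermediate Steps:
Z(q) = 4*q**2 (Z(q) = (2*q)**2 = 4*q**2)
(-14607 + w)*(-19922 + (1748 - Z(117))) = (-14607 + 34177)*(-19922 + (1748 - 4*117**2)) = 19570*(-19922 + (1748 - 4*13689)) = 19570*(-19922 + (1748 - 1*54756)) = 19570*(-19922 + (1748 - 54756)) = 19570*(-19922 - 53008) = 19570*(-72930) = -1427240100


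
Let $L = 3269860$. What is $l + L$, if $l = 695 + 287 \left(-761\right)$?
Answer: $3052148$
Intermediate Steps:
$l = -217712$ ($l = 695 - 218407 = -217712$)
$l + L = -217712 + 3269860 = 3052148$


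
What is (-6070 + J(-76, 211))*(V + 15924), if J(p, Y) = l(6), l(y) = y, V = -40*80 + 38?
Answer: -77388768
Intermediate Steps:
V = -3162 (V = -3200 + 38 = -3162)
J(p, Y) = 6
(-6070 + J(-76, 211))*(V + 15924) = (-6070 + 6)*(-3162 + 15924) = -6064*12762 = -77388768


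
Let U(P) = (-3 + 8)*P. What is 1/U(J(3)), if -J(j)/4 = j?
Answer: -1/60 ≈ -0.016667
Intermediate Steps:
J(j) = -4*j
U(P) = 5*P
1/U(J(3)) = 1/(5*(-4*3)) = 1/(5*(-12)) = 1/(-60) = -1/60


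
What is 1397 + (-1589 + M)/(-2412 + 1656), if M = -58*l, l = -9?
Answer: 1057199/756 ≈ 1398.4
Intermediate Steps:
M = 522 (M = -58*(-9) = 522)
1397 + (-1589 + M)/(-2412 + 1656) = 1397 + (-1589 + 522)/(-2412 + 1656) = 1397 - 1067/(-756) = 1397 - 1067*(-1/756) = 1397 + 1067/756 = 1057199/756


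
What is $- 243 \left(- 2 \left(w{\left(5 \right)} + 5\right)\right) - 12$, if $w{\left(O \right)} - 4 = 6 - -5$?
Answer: $9708$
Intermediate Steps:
$w{\left(O \right)} = 15$ ($w{\left(O \right)} = 4 + \left(6 - -5\right) = 4 + \left(6 + 5\right) = 4 + 11 = 15$)
$- 243 \left(- 2 \left(w{\left(5 \right)} + 5\right)\right) - 12 = - 243 \left(- 2 \left(15 + 5\right)\right) - 12 = - 243 \left(\left(-2\right) 20\right) - 12 = \left(-243\right) \left(-40\right) - 12 = 9720 - 12 = 9708$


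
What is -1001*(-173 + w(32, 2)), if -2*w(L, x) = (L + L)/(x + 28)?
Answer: 2613611/15 ≈ 1.7424e+5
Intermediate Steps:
w(L, x) = -L/(28 + x) (w(L, x) = -(L + L)/(2*(x + 28)) = -2*L/(2*(28 + x)) = -L/(28 + x))
-1001*(-173 + w(32, 2)) = -1001*(-173 - 1*32/(28 + 2)) = -1001*(-173 - 1*32/30) = -1001*(-173 - 1*32*1/30) = -1001*(-173 - 16/15) = -1001*(-2611/15) = 2613611/15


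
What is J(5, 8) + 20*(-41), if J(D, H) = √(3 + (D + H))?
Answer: -816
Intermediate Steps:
J(D, H) = √(3 + D + H)
J(5, 8) + 20*(-41) = √(3 + 5 + 8) + 20*(-41) = √16 - 820 = 4 - 820 = -816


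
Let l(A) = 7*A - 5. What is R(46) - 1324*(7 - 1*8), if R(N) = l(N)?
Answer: 1641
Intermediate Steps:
l(A) = -5 + 7*A
R(N) = -5 + 7*N
R(46) - 1324*(7 - 1*8) = (-5 + 7*46) - 1324*(7 - 1*8) = (-5 + 322) - 1324*(7 - 8) = 317 - 1324*(-1) = 317 + 1324 = 1641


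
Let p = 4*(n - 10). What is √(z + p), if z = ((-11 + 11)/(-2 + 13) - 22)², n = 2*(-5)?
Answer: 2*√101 ≈ 20.100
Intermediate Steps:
n = -10
p = -80 (p = 4*(-10 - 10) = 4*(-20) = -80)
z = 484 (z = (0/11 - 22)² = (0*(1/11) - 22)² = (0 - 22)² = (-22)² = 484)
√(z + p) = √(484 - 80) = √404 = 2*√101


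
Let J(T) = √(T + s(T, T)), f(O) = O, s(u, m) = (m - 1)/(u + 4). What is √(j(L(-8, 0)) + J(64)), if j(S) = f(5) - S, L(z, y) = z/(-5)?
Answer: √(98260 + 850*√75055)/170 ≈ 3.3849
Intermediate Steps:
s(u, m) = (-1 + m)/(4 + u)
L(z, y) = -z/5 (L(z, y) = z*(-⅕) = -z/5)
j(S) = 5 - S
J(T) = √(T + (-1 + T)/(4 + T))
√(j(L(-8, 0)) + J(64)) = √((5 - (-1)*(-8)/5) + √((-1 + 64 + 64*(4 + 64))/(4 + 64))) = √((5 - 1*8/5) + √((-1 + 64 + 64*68)/68)) = √((5 - 8/5) + √((-1 + 64 + 4352)/68)) = √(17/5 + √((1/68)*4415)) = √(17/5 + √(4415/68)) = √(17/5 + √75055/34)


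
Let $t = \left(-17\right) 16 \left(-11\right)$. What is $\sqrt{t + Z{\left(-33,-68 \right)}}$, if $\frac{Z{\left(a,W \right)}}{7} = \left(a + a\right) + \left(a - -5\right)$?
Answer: $\sqrt{2334} \approx 48.311$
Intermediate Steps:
$Z{\left(a,W \right)} = 35 + 21 a$ ($Z{\left(a,W \right)} = 7 \left(\left(a + a\right) + \left(a - -5\right)\right) = 7 \left(2 a + \left(a + 5\right)\right) = 7 \left(2 a + \left(5 + a\right)\right) = 7 \left(5 + 3 a\right) = 35 + 21 a$)
$t = 2992$ ($t = \left(-272\right) \left(-11\right) = 2992$)
$\sqrt{t + Z{\left(-33,-68 \right)}} = \sqrt{2992 + \left(35 + 21 \left(-33\right)\right)} = \sqrt{2992 + \left(35 - 693\right)} = \sqrt{2992 - 658} = \sqrt{2334}$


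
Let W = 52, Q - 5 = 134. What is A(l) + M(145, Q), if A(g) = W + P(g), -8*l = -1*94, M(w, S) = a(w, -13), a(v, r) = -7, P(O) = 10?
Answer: 55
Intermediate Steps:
Q = 139 (Q = 5 + 134 = 139)
M(w, S) = -7
l = 47/4 (l = -(-1)*94/8 = -⅛*(-94) = 47/4 ≈ 11.750)
A(g) = 62 (A(g) = 52 + 10 = 62)
A(l) + M(145, Q) = 62 - 7 = 55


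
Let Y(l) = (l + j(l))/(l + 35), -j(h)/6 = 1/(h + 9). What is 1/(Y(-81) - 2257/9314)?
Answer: 2570664/3899015 ≈ 0.65931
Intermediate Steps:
j(h) = -6/(9 + h) (j(h) = -6/(h + 9) = -6/(9 + h))
Y(l) = (l - 6/(9 + l))/(35 + l) (Y(l) = (l - 6/(9 + l))/(l + 35) = (l - 6/(9 + l))/(35 + l))
1/(Y(-81) - 2257/9314) = 1/((-6 - 81*(9 - 81))/((9 - 81)*(35 - 81)) - 2257/9314) = 1/((-6 - 81*(-72))/(-72*(-46)) - 2257*1/9314) = 1/(-1/72*(-1/46)*(-6 + 5832) - 2257/9314) = 1/(-1/72*(-1/46)*5826 - 2257/9314) = 1/(971/552 - 2257/9314) = 1/(3899015/2570664) = 2570664/3899015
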